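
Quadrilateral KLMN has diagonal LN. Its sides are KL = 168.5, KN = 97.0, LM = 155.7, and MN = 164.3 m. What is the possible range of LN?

From triangle KLN: |168.5 − 97.0| < LN < 168.5 + 97.0, i.e. 71.5 < LN < 265.5.
From triangle MLN: 8.6 < LN < 320.0.
Both must hold, so LN lies in the intersection.

71.5 < LN < 265.5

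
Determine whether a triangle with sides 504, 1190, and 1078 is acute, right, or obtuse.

right

Compare the square of the longest side to the sum of squares of the other two: 504² + 1078² = 1416100 = 1190².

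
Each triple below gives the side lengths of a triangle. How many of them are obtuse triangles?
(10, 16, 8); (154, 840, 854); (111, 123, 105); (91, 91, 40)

(10,16,8): 8²+10² = 164 < 256 = 16² → obtuse
(154,840,854): 154²+840² = 729316 = 854² → right
(111,123,105): 105²+111² = 23346 > 15129 = 123² → acute
(91,91,40): 40²+91² = 9881 > 8281 = 91² → acute
1 of the 4 is obtuse.

1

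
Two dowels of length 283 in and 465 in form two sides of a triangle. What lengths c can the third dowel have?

182 < c < 748 (in)

By the triangle inequality, c must be less than 283 + 465 = 748 and greater than |283 − 465| = 182.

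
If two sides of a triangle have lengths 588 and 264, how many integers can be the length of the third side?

527

The third side lies in the open interval (324, 852).
Integers from 325 to 851 inclusive: 851 − 325 + 1 = 527.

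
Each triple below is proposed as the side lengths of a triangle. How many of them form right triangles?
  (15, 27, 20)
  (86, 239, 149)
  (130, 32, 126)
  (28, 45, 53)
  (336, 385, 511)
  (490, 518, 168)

(15,27,20): 15²+20² = 625 < 729 = 27² → obtuse
(86,239,149): 86+149 ≤ 239, not a triangle
(130,32,126): 32²+126² = 16900 = 130² → right
(28,45,53): 28²+45² = 2809 = 53² → right
(336,385,511): 336²+385² = 261121 = 511² → right
(490,518,168): 168²+490² = 268324 = 518² → right
4 of the 6 are right.

4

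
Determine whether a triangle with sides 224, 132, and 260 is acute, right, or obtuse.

right

Compare the square of the longest side to the sum of squares of the other two: 132² + 224² = 67600 = 260².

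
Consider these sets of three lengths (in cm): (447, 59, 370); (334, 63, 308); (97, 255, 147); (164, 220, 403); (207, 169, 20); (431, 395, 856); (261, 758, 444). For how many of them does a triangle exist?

1

(59,370,447): 59+370 ≤ 447 → not valid
(63,308,334): 63+308 > 334 → valid
(97,147,255): 97+147 ≤ 255 → not valid
(164,220,403): 164+220 ≤ 403 → not valid
(20,169,207): 20+169 ≤ 207 → not valid
(395,431,856): 395+431 ≤ 856 → not valid
(261,444,758): 261+444 ≤ 758 → not valid
1 of the 7 triples forms a triangle.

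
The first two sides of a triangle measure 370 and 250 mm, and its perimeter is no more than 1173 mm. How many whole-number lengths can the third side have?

Triangle inequality: 120 < x < 620. Perimeter ≤ 1173 gives x ≤ 1173 − 370 − 250 = 553.
So 120 < x ≤ 553; integers 121 through 553: 433 values.

433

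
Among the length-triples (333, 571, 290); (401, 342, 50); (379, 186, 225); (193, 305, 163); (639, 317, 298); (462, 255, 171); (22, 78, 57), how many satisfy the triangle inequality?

(290,333,571): 290+333 > 571 → valid
(50,342,401): 50+342 ≤ 401 → not valid
(186,225,379): 186+225 > 379 → valid
(163,193,305): 163+193 > 305 → valid
(298,317,639): 298+317 ≤ 639 → not valid
(171,255,462): 171+255 ≤ 462 → not valid
(22,57,78): 22+57 > 78 → valid
4 of the 7 triples form a triangle.

4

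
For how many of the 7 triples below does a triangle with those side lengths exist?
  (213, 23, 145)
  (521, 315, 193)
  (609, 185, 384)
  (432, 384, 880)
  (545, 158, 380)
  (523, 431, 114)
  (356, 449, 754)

(23,145,213): 23+145 ≤ 213 → not valid
(193,315,521): 193+315 ≤ 521 → not valid
(185,384,609): 185+384 ≤ 609 → not valid
(384,432,880): 384+432 ≤ 880 → not valid
(158,380,545): 158+380 ≤ 545 → not valid
(114,431,523): 114+431 > 523 → valid
(356,449,754): 356+449 > 754 → valid
2 of the 7 triples form a triangle.

2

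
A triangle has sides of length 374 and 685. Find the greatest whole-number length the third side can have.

1058

The third side must be strictly less than 374 + 685 = 1059.
The largest integer below 1059 is 1058.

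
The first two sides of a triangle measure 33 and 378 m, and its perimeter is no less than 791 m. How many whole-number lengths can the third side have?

Triangle inequality: 345 < x < 411. Perimeter ≥ 791 gives x ≥ 791 − 33 − 378 = 380.
So 380 ≤ x < 411; integers 380 through 410: 31 values.

31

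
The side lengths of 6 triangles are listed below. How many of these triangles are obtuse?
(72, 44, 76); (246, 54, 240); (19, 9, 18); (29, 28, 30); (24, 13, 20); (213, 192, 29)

2

(72,44,76): 44²+72² = 7120 > 5776 = 76² → acute
(246,54,240): 54²+240² = 60516 = 246² → right
(19,9,18): 9²+18² = 405 > 361 = 19² → acute
(29,28,30): 28²+29² = 1625 > 900 = 30² → acute
(24,13,20): 13²+20² = 569 < 576 = 24² → obtuse
(213,192,29): 29²+192² = 37705 < 45369 = 213² → obtuse
2 of the 6 are obtuse.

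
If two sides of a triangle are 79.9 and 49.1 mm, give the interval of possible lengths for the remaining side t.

30.8 < t < 129.0

By the triangle inequality, t must be less than 79.9 + 49.1 = 129.0 and greater than |79.9 − 49.1| = 30.8.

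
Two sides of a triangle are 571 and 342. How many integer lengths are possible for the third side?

683

The third side lies in the open interval (229, 913).
Integers from 230 to 912 inclusive: 912 − 230 + 1 = 683.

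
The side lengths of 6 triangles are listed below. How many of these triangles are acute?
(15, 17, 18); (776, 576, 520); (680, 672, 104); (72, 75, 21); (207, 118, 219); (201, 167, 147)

3

(15,17,18): 15²+17² = 514 > 324 = 18² → acute
(776,576,520): 520²+576² = 602176 = 776² → right
(680,672,104): 104²+672² = 462400 = 680² → right
(72,75,21): 21²+72² = 5625 = 75² → right
(207,118,219): 118²+207² = 56773 > 47961 = 219² → acute
(201,167,147): 147²+167² = 49498 > 40401 = 201² → acute
3 of the 6 are acute.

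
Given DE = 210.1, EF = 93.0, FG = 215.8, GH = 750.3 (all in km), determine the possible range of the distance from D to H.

231.4 ≤ DH ≤ 1269.2 km

The maximum is all hops collinear in one direction: 210.1 + 93.0 + 215.8 + 750.3 = 1269.2.
The longest hop is 750.3; the others sum to 518.9. Folding the others back against it leaves at least 750.3 − 518.9 = 231.4.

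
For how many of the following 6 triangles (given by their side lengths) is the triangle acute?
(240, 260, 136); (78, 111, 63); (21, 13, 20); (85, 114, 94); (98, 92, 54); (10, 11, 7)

5

(240,260,136): 136²+240² = 76096 > 67600 = 260² → acute
(78,111,63): 63²+78² = 10053 < 12321 = 111² → obtuse
(21,13,20): 13²+20² = 569 > 441 = 21² → acute
(85,114,94): 85²+94² = 16061 > 12996 = 114² → acute
(98,92,54): 54²+92² = 11380 > 9604 = 98² → acute
(10,11,7): 7²+10² = 149 > 121 = 11² → acute
5 of the 6 are acute.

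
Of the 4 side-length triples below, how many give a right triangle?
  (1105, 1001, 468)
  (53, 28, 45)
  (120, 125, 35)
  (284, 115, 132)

3

(1105,1001,468): 468²+1001² = 1221025 = 1105² → right
(53,28,45): 28²+45² = 2809 = 53² → right
(120,125,35): 35²+120² = 15625 = 125² → right
(284,115,132): 115+132 ≤ 284, not a triangle
3 of the 4 are right.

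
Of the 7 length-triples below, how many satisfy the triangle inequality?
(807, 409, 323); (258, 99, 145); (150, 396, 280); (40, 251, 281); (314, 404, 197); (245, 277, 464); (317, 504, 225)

5

(323,409,807): 323+409 ≤ 807 → not valid
(99,145,258): 99+145 ≤ 258 → not valid
(150,280,396): 150+280 > 396 → valid
(40,251,281): 40+251 > 281 → valid
(197,314,404): 197+314 > 404 → valid
(245,277,464): 245+277 > 464 → valid
(225,317,504): 225+317 > 504 → valid
5 of the 7 triples form a triangle.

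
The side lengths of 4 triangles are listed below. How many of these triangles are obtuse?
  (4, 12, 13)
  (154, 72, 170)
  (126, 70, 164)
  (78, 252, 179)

(4,12,13): 4²+12² = 160 < 169 = 13² → obtuse
(154,72,170): 72²+154² = 28900 = 170² → right
(126,70,164): 70²+126² = 20776 < 26896 = 164² → obtuse
(78,252,179): 78²+179² = 38125 < 63504 = 252² → obtuse
3 of the 4 are obtuse.

3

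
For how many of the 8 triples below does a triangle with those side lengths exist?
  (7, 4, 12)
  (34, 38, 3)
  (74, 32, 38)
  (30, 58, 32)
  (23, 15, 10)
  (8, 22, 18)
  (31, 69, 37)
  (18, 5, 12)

3

(4,7,12): 4+7 ≤ 12 → not valid
(3,34,38): 3+34 ≤ 38 → not valid
(32,38,74): 32+38 ≤ 74 → not valid
(30,32,58): 30+32 > 58 → valid
(10,15,23): 10+15 > 23 → valid
(8,18,22): 8+18 > 22 → valid
(31,37,69): 31+37 ≤ 69 → not valid
(5,12,18): 5+12 ≤ 18 → not valid
3 of the 8 triples form a triangle.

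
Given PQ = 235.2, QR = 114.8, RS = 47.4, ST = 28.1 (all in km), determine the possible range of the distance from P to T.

44.9 ≤ PT ≤ 425.5 km

The maximum is all hops collinear in one direction: 235.2 + 114.8 + 47.4 + 28.1 = 425.5.
The longest hop is 235.2; the others sum to 190.3. Folding the others back against it leaves at least 235.2 − 190.3 = 44.9.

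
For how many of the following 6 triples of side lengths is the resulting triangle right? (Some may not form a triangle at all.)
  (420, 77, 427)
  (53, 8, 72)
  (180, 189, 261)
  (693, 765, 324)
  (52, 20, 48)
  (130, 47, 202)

4

(420,77,427): 77²+420² = 182329 = 427² → right
(53,8,72): 8+53 ≤ 72, not a triangle
(180,189,261): 180²+189² = 68121 = 261² → right
(693,765,324): 324²+693² = 585225 = 765² → right
(52,20,48): 20²+48² = 2704 = 52² → right
(130,47,202): 47+130 ≤ 202, not a triangle
4 of the 6 are right.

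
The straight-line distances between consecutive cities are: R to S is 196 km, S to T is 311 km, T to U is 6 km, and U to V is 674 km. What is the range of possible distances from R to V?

161 ≤ RV ≤ 1187 km

The maximum is all hops collinear in one direction: 196 + 311 + 6 + 674 = 1187.
The longest hop is 674; the others sum to 513. Folding the others back against it leaves at least 674 − 513 = 161.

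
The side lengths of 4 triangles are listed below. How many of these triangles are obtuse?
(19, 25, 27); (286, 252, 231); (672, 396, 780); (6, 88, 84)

(19,25,27): 19²+25² = 986 > 729 = 27² → acute
(286,252,231): 231²+252² = 116865 > 81796 = 286² → acute
(672,396,780): 396²+672² = 608400 = 780² → right
(6,88,84): 6²+84² = 7092 < 7744 = 88² → obtuse
1 of the 4 is obtuse.

1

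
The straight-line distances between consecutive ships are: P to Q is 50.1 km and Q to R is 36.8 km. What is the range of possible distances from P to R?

By the triangle inequality, |50.1 − 36.8| ≤ PR ≤ 50.1 + 36.8.

13.3 ≤ PR ≤ 86.9 km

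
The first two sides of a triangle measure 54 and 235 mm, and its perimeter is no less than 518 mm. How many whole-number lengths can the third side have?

Triangle inequality: 181 < x < 289. Perimeter ≥ 518 gives x ≥ 518 − 54 − 235 = 229.
So 229 ≤ x < 289; integers 229 through 288: 60 values.

60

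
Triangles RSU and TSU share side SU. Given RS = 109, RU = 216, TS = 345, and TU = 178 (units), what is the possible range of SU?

From triangle RSU: |109 − 216| < SU < 109 + 216, i.e. 107 < SU < 325.
From triangle TSU: 167 < SU < 523.
Both must hold, so SU lies in the intersection.

167 < SU < 325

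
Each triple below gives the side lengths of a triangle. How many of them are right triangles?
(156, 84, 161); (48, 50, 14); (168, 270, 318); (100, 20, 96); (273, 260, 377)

(156,84,161): 84²+156² = 31392 > 25921 = 161² → acute
(48,50,14): 14²+48² = 2500 = 50² → right
(168,270,318): 168²+270² = 101124 = 318² → right
(100,20,96): 20²+96² = 9616 < 10000 = 100² → obtuse
(273,260,377): 260²+273² = 142129 = 377² → right
3 of the 5 are right.

3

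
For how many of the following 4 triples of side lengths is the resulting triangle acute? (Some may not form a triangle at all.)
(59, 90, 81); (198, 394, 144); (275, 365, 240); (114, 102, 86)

(59,90,81): 59²+81² = 10042 > 8100 = 90² → acute
(198,394,144): 144+198 ≤ 394, not a triangle
(275,365,240): 240²+275² = 133225 = 365² → right
(114,102,86): 86²+102² = 17800 > 12996 = 114² → acute
2 of the 4 are acute.

2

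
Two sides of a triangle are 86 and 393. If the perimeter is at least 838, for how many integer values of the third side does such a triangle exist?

Triangle inequality: 307 < x < 479. Perimeter ≥ 838 gives x ≥ 838 − 86 − 393 = 359.
So 359 ≤ x < 479; integers 359 through 478: 120 values.

120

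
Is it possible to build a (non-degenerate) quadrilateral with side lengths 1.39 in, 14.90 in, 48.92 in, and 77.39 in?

No

For a quadrilateral, each side must be shorter than the sum of the others.
Here the longest side is 77.39, but the remaining 3 sides sum to only 65.21.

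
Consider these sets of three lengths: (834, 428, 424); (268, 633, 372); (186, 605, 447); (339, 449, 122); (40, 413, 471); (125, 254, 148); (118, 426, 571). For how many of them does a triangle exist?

5

(424,428,834): 424+428 > 834 → valid
(268,372,633): 268+372 > 633 → valid
(186,447,605): 186+447 > 605 → valid
(122,339,449): 122+339 > 449 → valid
(40,413,471): 40+413 ≤ 471 → not valid
(125,148,254): 125+148 > 254 → valid
(118,426,571): 118+426 ≤ 571 → not valid
5 of the 7 triples form a triangle.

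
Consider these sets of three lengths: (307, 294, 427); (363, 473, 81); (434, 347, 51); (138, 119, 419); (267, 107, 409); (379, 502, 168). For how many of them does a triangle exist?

(294,307,427): 294+307 > 427 → valid
(81,363,473): 81+363 ≤ 473 → not valid
(51,347,434): 51+347 ≤ 434 → not valid
(119,138,419): 119+138 ≤ 419 → not valid
(107,267,409): 107+267 ≤ 409 → not valid
(168,379,502): 168+379 > 502 → valid
2 of the 6 triples form a triangle.

2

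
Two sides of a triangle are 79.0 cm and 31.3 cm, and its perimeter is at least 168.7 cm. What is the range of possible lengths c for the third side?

58.4 ≤ c < 110.3 cm

Triangle inequality alone gives 47.7 < c < 110.3.
The perimeter condition gives c ≥ 168.7 − 79.0 − 31.3 = 58.4.
Intersecting the two: 58.4 ≤ c < 110.3.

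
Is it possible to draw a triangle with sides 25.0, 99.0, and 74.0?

No

The two shorter sides sum to 99.0, exactly equal to the longest side 99.0.
That gives only a degenerate (flat) triangle — the inequality must be strict.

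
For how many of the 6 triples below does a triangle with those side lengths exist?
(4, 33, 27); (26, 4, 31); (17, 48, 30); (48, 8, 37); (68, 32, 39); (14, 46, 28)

(4,27,33): 4+27 ≤ 33 → not valid
(4,26,31): 4+26 ≤ 31 → not valid
(17,30,48): 17+30 ≤ 48 → not valid
(8,37,48): 8+37 ≤ 48 → not valid
(32,39,68): 32+39 > 68 → valid
(14,28,46): 14+28 ≤ 46 → not valid
1 of the 6 triples forms a triangle.

1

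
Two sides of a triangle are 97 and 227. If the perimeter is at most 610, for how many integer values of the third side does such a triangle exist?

Triangle inequality: 130 < x < 324. Perimeter ≤ 610 gives x ≤ 610 − 97 − 227 = 286.
So 130 < x ≤ 286; integers 131 through 286: 156 values.

156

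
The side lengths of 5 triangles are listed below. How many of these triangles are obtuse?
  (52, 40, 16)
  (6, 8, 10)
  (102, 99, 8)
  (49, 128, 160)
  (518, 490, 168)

3

(52,40,16): 16²+40² = 1856 < 2704 = 52² → obtuse
(6,8,10): 6²+8² = 100 = 10² → right
(102,99,8): 8²+99² = 9865 < 10404 = 102² → obtuse
(49,128,160): 49²+128² = 18785 < 25600 = 160² → obtuse
(518,490,168): 168²+490² = 268324 = 518² → right
3 of the 5 are obtuse.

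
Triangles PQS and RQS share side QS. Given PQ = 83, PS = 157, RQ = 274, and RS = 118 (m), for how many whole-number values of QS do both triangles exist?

83

From triangle PQS: 74 < QS < 240.
From triangle RQS: 156 < QS < 392.
Intersection: 156 < QS < 240, so integers 157 through 239: 83 values.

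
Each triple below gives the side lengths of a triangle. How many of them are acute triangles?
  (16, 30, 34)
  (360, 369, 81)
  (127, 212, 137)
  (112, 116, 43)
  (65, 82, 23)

(16,30,34): 16²+30² = 1156 = 34² → right
(360,369,81): 81²+360² = 136161 = 369² → right
(127,212,137): 127²+137² = 34898 < 44944 = 212² → obtuse
(112,116,43): 43²+112² = 14393 > 13456 = 116² → acute
(65,82,23): 23²+65² = 4754 < 6724 = 82² → obtuse
1 of the 5 is acute.

1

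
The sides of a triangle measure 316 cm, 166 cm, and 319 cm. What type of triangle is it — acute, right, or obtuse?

acute

Compare the square of the longest side to the sum of squares of the other two: 166² + 316² = 127412 > 101761 = 319².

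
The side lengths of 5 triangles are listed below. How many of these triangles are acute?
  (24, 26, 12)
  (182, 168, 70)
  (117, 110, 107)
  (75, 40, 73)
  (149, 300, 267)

(24,26,12): 12²+24² = 720 > 676 = 26² → acute
(182,168,70): 70²+168² = 33124 = 182² → right
(117,110,107): 107²+110² = 23549 > 13689 = 117² → acute
(75,40,73): 40²+73² = 6929 > 5625 = 75² → acute
(149,300,267): 149²+267² = 93490 > 90000 = 300² → acute
4 of the 5 are acute.

4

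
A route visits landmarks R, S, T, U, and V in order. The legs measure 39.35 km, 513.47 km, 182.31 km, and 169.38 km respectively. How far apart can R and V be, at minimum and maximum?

122.43 ≤ RV ≤ 904.51 km

The maximum is all hops collinear in one direction: 39.35 + 513.47 + 182.31 + 169.38 = 904.51.
The longest hop is 513.47; the others sum to 391.04. Folding the others back against it leaves at least 513.47 − 391.04 = 122.43.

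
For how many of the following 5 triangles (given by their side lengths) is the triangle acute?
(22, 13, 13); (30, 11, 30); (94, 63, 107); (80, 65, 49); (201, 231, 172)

4

(22,13,13): 13²+13² = 338 < 484 = 22² → obtuse
(30,11,30): 11²+30² = 1021 > 900 = 30² → acute
(94,63,107): 63²+94² = 12805 > 11449 = 107² → acute
(80,65,49): 49²+65² = 6626 > 6400 = 80² → acute
(201,231,172): 172²+201² = 69985 > 53361 = 231² → acute
4 of the 5 are acute.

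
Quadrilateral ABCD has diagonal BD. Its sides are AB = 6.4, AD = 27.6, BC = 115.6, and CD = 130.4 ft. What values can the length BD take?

From triangle ABD: |6.4 − 27.6| < BD < 6.4 + 27.6, i.e. 21.2 < BD < 34.0.
From triangle CBD: 14.8 < BD < 246.0.
Both must hold, so BD lies in the intersection.

21.2 < BD < 34.0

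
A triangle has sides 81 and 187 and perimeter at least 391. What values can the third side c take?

123 ≤ c < 268

Triangle inequality alone gives 106 < c < 268.
The perimeter condition gives c ≥ 391 − 81 − 187 = 123.
Intersecting the two: 123 ≤ c < 268.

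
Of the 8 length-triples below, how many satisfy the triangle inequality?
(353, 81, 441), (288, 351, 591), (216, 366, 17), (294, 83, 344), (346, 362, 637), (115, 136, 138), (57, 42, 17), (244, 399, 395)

6

(81,353,441): 81+353 ≤ 441 → not valid
(288,351,591): 288+351 > 591 → valid
(17,216,366): 17+216 ≤ 366 → not valid
(83,294,344): 83+294 > 344 → valid
(346,362,637): 346+362 > 637 → valid
(115,136,138): 115+136 > 138 → valid
(17,42,57): 17+42 > 57 → valid
(244,395,399): 244+395 > 399 → valid
6 of the 8 triples form a triangle.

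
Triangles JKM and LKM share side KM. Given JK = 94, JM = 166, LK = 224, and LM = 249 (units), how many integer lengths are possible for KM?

From triangle JKM: 72 < KM < 260.
From triangle LKM: 25 < KM < 473.
Intersection: 72 < KM < 260, so integers 73 through 259: 187 values.

187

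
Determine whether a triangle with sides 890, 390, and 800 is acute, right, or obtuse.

Compare the square of the longest side to the sum of squares of the other two: 390² + 800² = 792100 = 890².

right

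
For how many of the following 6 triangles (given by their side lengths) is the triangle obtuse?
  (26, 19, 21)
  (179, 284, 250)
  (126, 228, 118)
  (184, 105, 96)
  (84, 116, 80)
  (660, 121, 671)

(26,19,21): 19²+21² = 802 > 676 = 26² → acute
(179,284,250): 179²+250² = 94541 > 80656 = 284² → acute
(126,228,118): 118²+126² = 29800 < 51984 = 228² → obtuse
(184,105,96): 96²+105² = 20241 < 33856 = 184² → obtuse
(84,116,80): 80²+84² = 13456 = 116² → right
(660,121,671): 121²+660² = 450241 = 671² → right
2 of the 6 are obtuse.

2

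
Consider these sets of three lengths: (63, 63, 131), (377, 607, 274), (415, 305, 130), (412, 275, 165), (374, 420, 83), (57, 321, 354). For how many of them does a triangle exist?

5

(63,63,131): 63+63 ≤ 131 → not valid
(274,377,607): 274+377 > 607 → valid
(130,305,415): 130+305 > 415 → valid
(165,275,412): 165+275 > 412 → valid
(83,374,420): 83+374 > 420 → valid
(57,321,354): 57+321 > 354 → valid
5 of the 6 triples form a triangle.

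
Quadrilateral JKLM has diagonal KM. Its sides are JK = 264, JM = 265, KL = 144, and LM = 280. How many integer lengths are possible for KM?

287

From triangle JKM: 1 < KM < 529.
From triangle LKM: 136 < KM < 424.
Intersection: 136 < KM < 424, so integers 137 through 423: 287 values.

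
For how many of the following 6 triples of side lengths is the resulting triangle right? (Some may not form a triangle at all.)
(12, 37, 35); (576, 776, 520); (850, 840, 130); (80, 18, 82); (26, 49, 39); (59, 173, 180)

4

(12,37,35): 12²+35² = 1369 = 37² → right
(576,776,520): 520²+576² = 602176 = 776² → right
(850,840,130): 130²+840² = 722500 = 850² → right
(80,18,82): 18²+80² = 6724 = 82² → right
(26,49,39): 26²+39² = 2197 < 2401 = 49² → obtuse
(59,173,180): 59²+173² = 33410 > 32400 = 180² → acute
4 of the 6 are right.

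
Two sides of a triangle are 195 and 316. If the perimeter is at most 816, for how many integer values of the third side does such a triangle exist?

184

Triangle inequality: 121 < x < 511. Perimeter ≤ 816 gives x ≤ 816 − 195 − 316 = 305.
So 121 < x ≤ 305; integers 122 through 305: 184 values.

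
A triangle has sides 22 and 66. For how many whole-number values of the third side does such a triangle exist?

43

The third side lies in the open interval (44, 88).
Integers from 45 to 87 inclusive: 87 − 45 + 1 = 43.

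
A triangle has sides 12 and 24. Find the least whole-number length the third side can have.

13

The third side must be strictly greater than |12 − 24| = 12.
The smallest integer above 12 is 13.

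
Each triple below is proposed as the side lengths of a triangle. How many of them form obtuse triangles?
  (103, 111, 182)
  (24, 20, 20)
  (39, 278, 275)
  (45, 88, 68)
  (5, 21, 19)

4

(103,111,182): 103²+111² = 22930 < 33124 = 182² → obtuse
(24,20,20): 20²+20² = 800 > 576 = 24² → acute
(39,278,275): 39²+275² = 77146 < 77284 = 278² → obtuse
(45,88,68): 45²+68² = 6649 < 7744 = 88² → obtuse
(5,21,19): 5²+19² = 386 < 441 = 21² → obtuse
4 of the 5 are obtuse.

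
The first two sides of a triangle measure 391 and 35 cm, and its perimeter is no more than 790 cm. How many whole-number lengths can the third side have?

Triangle inequality: 356 < x < 426. Perimeter ≤ 790 gives x ≤ 790 − 391 − 35 = 364.
So 356 < x ≤ 364; integers 357 through 364: 8 values.

8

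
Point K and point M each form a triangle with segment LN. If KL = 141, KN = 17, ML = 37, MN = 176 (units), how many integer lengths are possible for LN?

From triangle KLN: 124 < LN < 158.
From triangle MLN: 139 < LN < 213.
Intersection: 139 < LN < 158, so integers 140 through 157: 18 values.

18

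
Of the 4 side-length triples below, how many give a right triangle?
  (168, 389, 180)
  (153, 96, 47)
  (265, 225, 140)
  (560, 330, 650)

(168,389,180): 168+180 ≤ 389, not a triangle
(153,96,47): 47+96 ≤ 153, not a triangle
(265,225,140): 140²+225² = 70225 = 265² → right
(560,330,650): 330²+560² = 422500 = 650² → right
2 of the 4 are right.

2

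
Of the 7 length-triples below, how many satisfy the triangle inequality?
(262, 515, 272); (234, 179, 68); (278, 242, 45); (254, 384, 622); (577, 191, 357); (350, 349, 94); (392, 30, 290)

(262,272,515): 262+272 > 515 → valid
(68,179,234): 68+179 > 234 → valid
(45,242,278): 45+242 > 278 → valid
(254,384,622): 254+384 > 622 → valid
(191,357,577): 191+357 ≤ 577 → not valid
(94,349,350): 94+349 > 350 → valid
(30,290,392): 30+290 ≤ 392 → not valid
5 of the 7 triples form a triangle.

5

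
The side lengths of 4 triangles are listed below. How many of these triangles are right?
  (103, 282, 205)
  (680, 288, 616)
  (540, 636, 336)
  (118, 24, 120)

(103,282,205): 103²+205² = 52634 < 79524 = 282² → obtuse
(680,288,616): 288²+616² = 462400 = 680² → right
(540,636,336): 336²+540² = 404496 = 636² → right
(118,24,120): 24²+118² = 14500 > 14400 = 120² → acute
2 of the 4 are right.

2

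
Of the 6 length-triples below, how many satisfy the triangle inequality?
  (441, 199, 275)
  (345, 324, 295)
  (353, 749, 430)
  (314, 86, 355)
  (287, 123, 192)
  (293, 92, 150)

5

(199,275,441): 199+275 > 441 → valid
(295,324,345): 295+324 > 345 → valid
(353,430,749): 353+430 > 749 → valid
(86,314,355): 86+314 > 355 → valid
(123,192,287): 123+192 > 287 → valid
(92,150,293): 92+150 ≤ 293 → not valid
5 of the 6 triples form a triangle.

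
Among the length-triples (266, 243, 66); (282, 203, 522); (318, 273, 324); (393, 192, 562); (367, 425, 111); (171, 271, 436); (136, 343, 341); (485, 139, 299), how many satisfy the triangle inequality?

(66,243,266): 66+243 > 266 → valid
(203,282,522): 203+282 ≤ 522 → not valid
(273,318,324): 273+318 > 324 → valid
(192,393,562): 192+393 > 562 → valid
(111,367,425): 111+367 > 425 → valid
(171,271,436): 171+271 > 436 → valid
(136,341,343): 136+341 > 343 → valid
(139,299,485): 139+299 ≤ 485 → not valid
6 of the 8 triples form a triangle.

6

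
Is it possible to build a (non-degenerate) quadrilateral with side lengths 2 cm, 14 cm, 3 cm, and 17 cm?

Yes

A quadrilateral exists iff every side is shorter than the sum of the others — equivalently, the longest side is less than the sum of the rest.
Longest side 17 < 19 (sum of the remaining 3), so yes.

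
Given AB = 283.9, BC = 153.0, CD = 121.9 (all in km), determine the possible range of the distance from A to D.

9.0 ≤ AD ≤ 558.8 km

The maximum is all hops collinear in one direction: 283.9 + 153.0 + 121.9 = 558.8.
The longest hop is 283.9; the others sum to 274.9. Folding the others back against it leaves at least 283.9 − 274.9 = 9.0.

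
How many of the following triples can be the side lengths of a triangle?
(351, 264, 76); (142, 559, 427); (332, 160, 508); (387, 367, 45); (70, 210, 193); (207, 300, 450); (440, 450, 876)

5

(76,264,351): 76+264 ≤ 351 → not valid
(142,427,559): 142+427 > 559 → valid
(160,332,508): 160+332 ≤ 508 → not valid
(45,367,387): 45+367 > 387 → valid
(70,193,210): 70+193 > 210 → valid
(207,300,450): 207+300 > 450 → valid
(440,450,876): 440+450 > 876 → valid
5 of the 7 triples form a triangle.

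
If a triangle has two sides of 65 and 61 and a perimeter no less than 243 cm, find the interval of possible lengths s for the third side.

117 ≤ s < 126 cm

Triangle inequality alone gives 4 < s < 126.
The perimeter condition gives s ≥ 243 − 65 − 61 = 117.
Intersecting the two: 117 ≤ s < 126.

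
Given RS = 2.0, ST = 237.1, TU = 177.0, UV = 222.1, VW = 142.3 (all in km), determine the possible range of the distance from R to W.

The maximum is all hops collinear in one direction: 2.0 + 237.1 + 177.0 + 222.1 + 142.3 = 780.5.
The longest hop is 237.1; the others sum to 543.4. Since 237.1 ≤ 543.4, the path can fold back on itself completely, so the minimum distance is 0.

0 ≤ RW ≤ 780.5 km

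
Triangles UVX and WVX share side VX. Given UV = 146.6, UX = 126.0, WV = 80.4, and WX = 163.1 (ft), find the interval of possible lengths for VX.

82.7 < VX < 243.5

From triangle UVX: |146.6 − 126.0| < VX < 146.6 + 126.0, i.e. 20.6 < VX < 272.6.
From triangle WVX: 82.7 < VX < 243.5.
Both must hold, so VX lies in the intersection.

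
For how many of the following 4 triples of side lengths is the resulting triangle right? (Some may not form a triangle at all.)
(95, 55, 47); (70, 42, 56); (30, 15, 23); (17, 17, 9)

1

(95,55,47): 47²+55² = 5234 < 9025 = 95² → obtuse
(70,42,56): 42²+56² = 4900 = 70² → right
(30,15,23): 15²+23² = 754 < 900 = 30² → obtuse
(17,17,9): 9²+17² = 370 > 289 = 17² → acute
1 of the 4 is right.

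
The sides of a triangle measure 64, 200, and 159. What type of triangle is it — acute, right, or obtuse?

Compare the square of the longest side to the sum of squares of the other two: 64² + 159² = 29377 < 40000 = 200².

obtuse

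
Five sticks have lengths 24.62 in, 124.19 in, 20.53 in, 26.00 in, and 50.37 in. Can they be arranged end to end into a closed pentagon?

For a pentagon, each side must be shorter than the sum of the others.
Here the longest side is 124.19, but the remaining 4 sides sum to only 121.52.

No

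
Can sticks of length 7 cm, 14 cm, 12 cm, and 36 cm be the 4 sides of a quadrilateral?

For a quadrilateral, each side must be shorter than the sum of the others.
Here the longest side is 36, but the remaining 3 sides sum to only 33.

No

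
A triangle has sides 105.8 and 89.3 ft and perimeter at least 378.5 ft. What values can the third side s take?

Triangle inequality alone gives 16.5 < s < 195.1.
The perimeter condition gives s ≥ 378.5 − 105.8 − 89.3 = 183.4.
Intersecting the two: 183.4 ≤ s < 195.1.

183.4 ≤ s < 195.1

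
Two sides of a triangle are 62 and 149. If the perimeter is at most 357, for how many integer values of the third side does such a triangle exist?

Triangle inequality: 87 < x < 211. Perimeter ≤ 357 gives x ≤ 357 − 62 − 149 = 146.
So 87 < x ≤ 146; integers 88 through 146: 59 values.

59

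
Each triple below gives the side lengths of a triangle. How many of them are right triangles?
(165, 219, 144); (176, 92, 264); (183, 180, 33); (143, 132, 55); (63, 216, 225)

(165,219,144): 144²+165² = 47961 = 219² → right
(176,92,264): 92²+176² = 39440 < 69696 = 264² → obtuse
(183,180,33): 33²+180² = 33489 = 183² → right
(143,132,55): 55²+132² = 20449 = 143² → right
(63,216,225): 63²+216² = 50625 = 225² → right
4 of the 5 are right.

4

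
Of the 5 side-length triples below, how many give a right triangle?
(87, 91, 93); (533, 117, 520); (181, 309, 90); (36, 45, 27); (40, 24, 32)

3

(87,91,93): 87²+91² = 15850 > 8649 = 93² → acute
(533,117,520): 117²+520² = 284089 = 533² → right
(181,309,90): 90+181 ≤ 309, not a triangle
(36,45,27): 27²+36² = 2025 = 45² → right
(40,24,32): 24²+32² = 1600 = 40² → right
3 of the 5 are right.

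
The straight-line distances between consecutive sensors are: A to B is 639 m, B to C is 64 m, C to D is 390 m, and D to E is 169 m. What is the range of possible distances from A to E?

The maximum is all hops collinear in one direction: 639 + 64 + 390 + 169 = 1262.
The longest hop is 639; the others sum to 623. Folding the others back against it leaves at least 639 − 623 = 16.

16 ≤ AE ≤ 1262 m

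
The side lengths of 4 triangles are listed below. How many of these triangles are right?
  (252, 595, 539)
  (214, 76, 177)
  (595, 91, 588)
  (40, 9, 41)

(252,595,539): 252²+539² = 354025 = 595² → right
(214,76,177): 76²+177² = 37105 < 45796 = 214² → obtuse
(595,91,588): 91²+588² = 354025 = 595² → right
(40,9,41): 9²+40² = 1681 = 41² → right
3 of the 4 are right.

3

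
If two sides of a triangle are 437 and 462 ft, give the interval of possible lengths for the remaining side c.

By the triangle inequality, c must be less than 437 + 462 = 899 and greater than |437 − 462| = 25.

25 < c < 899 (ft)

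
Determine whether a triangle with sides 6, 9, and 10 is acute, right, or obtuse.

acute

Compare the square of the longest side to the sum of squares of the other two: 6² + 9² = 117 > 100 = 10².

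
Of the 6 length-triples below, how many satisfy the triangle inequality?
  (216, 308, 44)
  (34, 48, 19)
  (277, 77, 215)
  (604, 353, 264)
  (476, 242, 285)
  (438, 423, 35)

(44,216,308): 44+216 ≤ 308 → not valid
(19,34,48): 19+34 > 48 → valid
(77,215,277): 77+215 > 277 → valid
(264,353,604): 264+353 > 604 → valid
(242,285,476): 242+285 > 476 → valid
(35,423,438): 35+423 > 438 → valid
5 of the 6 triples form a triangle.

5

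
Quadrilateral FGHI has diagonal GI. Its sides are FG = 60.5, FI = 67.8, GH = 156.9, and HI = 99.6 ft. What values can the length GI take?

From triangle FGI: |60.5 − 67.8| < GI < 60.5 + 67.8, i.e. 7.3 < GI < 128.3.
From triangle HGI: 57.3 < GI < 256.5.
Both must hold, so GI lies in the intersection.

57.3 < GI < 128.3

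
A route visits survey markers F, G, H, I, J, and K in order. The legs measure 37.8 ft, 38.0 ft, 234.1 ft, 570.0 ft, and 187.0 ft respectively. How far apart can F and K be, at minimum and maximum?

73.1 ≤ FK ≤ 1066.9 ft

The maximum is all hops collinear in one direction: 37.8 + 38.0 + 234.1 + 570.0 + 187.0 = 1066.9.
The longest hop is 570.0; the others sum to 496.9. Folding the others back against it leaves at least 570.0 − 496.9 = 73.1.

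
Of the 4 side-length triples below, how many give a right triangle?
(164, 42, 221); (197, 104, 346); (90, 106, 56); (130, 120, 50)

2

(164,42,221): 42+164 ≤ 221, not a triangle
(197,104,346): 104+197 ≤ 346, not a triangle
(90,106,56): 56²+90² = 11236 = 106² → right
(130,120,50): 50²+120² = 16900 = 130² → right
2 of the 4 are right.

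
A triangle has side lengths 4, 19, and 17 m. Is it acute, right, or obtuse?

Compare the square of the longest side to the sum of squares of the other two: 4² + 17² = 305 < 361 = 19².

obtuse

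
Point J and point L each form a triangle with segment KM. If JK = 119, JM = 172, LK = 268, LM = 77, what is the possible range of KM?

191 < KM < 291

From triangle JKM: |119 − 172| < KM < 119 + 172, i.e. 53 < KM < 291.
From triangle LKM: 191 < KM < 345.
Both must hold, so KM lies in the intersection.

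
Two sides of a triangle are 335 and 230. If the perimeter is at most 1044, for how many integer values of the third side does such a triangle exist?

374

Triangle inequality: 105 < x < 565. Perimeter ≤ 1044 gives x ≤ 1044 − 335 − 230 = 479.
So 105 < x ≤ 479; integers 106 through 479: 374 values.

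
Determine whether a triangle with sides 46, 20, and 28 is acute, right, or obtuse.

Compare the square of the longest side to the sum of squares of the other two: 20² + 28² = 1184 < 2116 = 46².

obtuse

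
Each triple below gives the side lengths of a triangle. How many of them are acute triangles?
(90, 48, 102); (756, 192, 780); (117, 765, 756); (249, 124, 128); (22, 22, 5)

1

(90,48,102): 48²+90² = 10404 = 102² → right
(756,192,780): 192²+756² = 608400 = 780² → right
(117,765,756): 117²+756² = 585225 = 765² → right
(249,124,128): 124²+128² = 31760 < 62001 = 249² → obtuse
(22,22,5): 5²+22² = 509 > 484 = 22² → acute
1 of the 5 is acute.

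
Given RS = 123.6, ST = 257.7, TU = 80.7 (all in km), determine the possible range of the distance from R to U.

The maximum is all hops collinear in one direction: 123.6 + 257.7 + 80.7 = 462.0.
The longest hop is 257.7; the others sum to 204.3. Folding the others back against it leaves at least 257.7 − 204.3 = 53.4.

53.4 ≤ RU ≤ 462.0 km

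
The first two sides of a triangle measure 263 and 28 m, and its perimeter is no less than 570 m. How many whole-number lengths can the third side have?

Triangle inequality: 235 < x < 291. Perimeter ≥ 570 gives x ≥ 570 − 263 − 28 = 279.
So 279 ≤ x < 291; integers 279 through 290: 12 values.

12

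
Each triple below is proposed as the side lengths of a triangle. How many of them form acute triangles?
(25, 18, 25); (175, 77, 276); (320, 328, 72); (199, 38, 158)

(25,18,25): 18²+25² = 949 > 625 = 25² → acute
(175,77,276): 77+175 ≤ 276, not a triangle
(320,328,72): 72²+320² = 107584 = 328² → right
(199,38,158): 38+158 ≤ 199, not a triangle
1 of the 4 is acute.

1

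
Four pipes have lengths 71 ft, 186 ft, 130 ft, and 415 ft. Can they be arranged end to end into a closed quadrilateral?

No

For a quadrilateral, each side must be shorter than the sum of the others.
Here the longest side is 415, but the remaining 3 sides sum to only 387.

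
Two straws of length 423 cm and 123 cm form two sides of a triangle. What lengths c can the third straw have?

By the triangle inequality, c must be less than 423 + 123 = 546 and greater than |423 − 123| = 300.

300 < c < 546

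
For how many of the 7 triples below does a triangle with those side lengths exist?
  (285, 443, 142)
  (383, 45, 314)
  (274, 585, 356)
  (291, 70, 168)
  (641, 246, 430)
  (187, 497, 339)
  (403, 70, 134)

3

(142,285,443): 142+285 ≤ 443 → not valid
(45,314,383): 45+314 ≤ 383 → not valid
(274,356,585): 274+356 > 585 → valid
(70,168,291): 70+168 ≤ 291 → not valid
(246,430,641): 246+430 > 641 → valid
(187,339,497): 187+339 > 497 → valid
(70,134,403): 70+134 ≤ 403 → not valid
3 of the 7 triples form a triangle.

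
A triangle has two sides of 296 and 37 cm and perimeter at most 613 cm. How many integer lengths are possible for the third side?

Triangle inequality: 259 < x < 333. Perimeter ≤ 613 gives x ≤ 613 − 296 − 37 = 280.
So 259 < x ≤ 280; integers 260 through 280: 21 values.

21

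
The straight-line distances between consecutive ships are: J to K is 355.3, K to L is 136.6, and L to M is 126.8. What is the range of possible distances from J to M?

91.9 ≤ JM ≤ 618.7

The maximum is all hops collinear in one direction: 355.3 + 136.6 + 126.8 = 618.7.
The longest hop is 355.3; the others sum to 263.4. Folding the others back against it leaves at least 355.3 − 263.4 = 91.9.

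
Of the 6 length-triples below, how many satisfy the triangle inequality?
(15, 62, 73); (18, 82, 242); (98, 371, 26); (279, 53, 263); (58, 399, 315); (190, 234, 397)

3

(15,62,73): 15+62 > 73 → valid
(18,82,242): 18+82 ≤ 242 → not valid
(26,98,371): 26+98 ≤ 371 → not valid
(53,263,279): 53+263 > 279 → valid
(58,315,399): 58+315 ≤ 399 → not valid
(190,234,397): 190+234 > 397 → valid
3 of the 6 triples form a triangle.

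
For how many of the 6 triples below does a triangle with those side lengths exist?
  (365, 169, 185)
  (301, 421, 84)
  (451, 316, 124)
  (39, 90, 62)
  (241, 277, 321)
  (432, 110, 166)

(169,185,365): 169+185 ≤ 365 → not valid
(84,301,421): 84+301 ≤ 421 → not valid
(124,316,451): 124+316 ≤ 451 → not valid
(39,62,90): 39+62 > 90 → valid
(241,277,321): 241+277 > 321 → valid
(110,166,432): 110+166 ≤ 432 → not valid
2 of the 6 triples form a triangle.

2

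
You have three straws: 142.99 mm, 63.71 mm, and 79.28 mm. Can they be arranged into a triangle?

The two shorter sides sum to 142.99, exactly equal to the longest side 142.99.
That gives only a degenerate (flat) triangle — the inequality must be strict.

No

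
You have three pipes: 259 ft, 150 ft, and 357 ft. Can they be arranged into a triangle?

The longest side is 357, and the other two sum to 409.
Since 409 > 357, the triangle inequality holds.

Yes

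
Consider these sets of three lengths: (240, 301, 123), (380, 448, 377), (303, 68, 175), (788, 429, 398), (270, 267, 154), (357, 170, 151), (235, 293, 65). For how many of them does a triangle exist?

(123,240,301): 123+240 > 301 → valid
(377,380,448): 377+380 > 448 → valid
(68,175,303): 68+175 ≤ 303 → not valid
(398,429,788): 398+429 > 788 → valid
(154,267,270): 154+267 > 270 → valid
(151,170,357): 151+170 ≤ 357 → not valid
(65,235,293): 65+235 > 293 → valid
5 of the 7 triples form a triangle.

5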